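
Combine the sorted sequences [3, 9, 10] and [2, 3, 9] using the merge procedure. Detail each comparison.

Merging process:

Compare 3 vs 2: take 2 from right. Merged: [2]
Compare 3 vs 3: take 3 from left. Merged: [2, 3]
Compare 9 vs 3: take 3 from right. Merged: [2, 3, 3]
Compare 9 vs 9: take 9 from left. Merged: [2, 3, 3, 9]
Compare 10 vs 9: take 9 from right. Merged: [2, 3, 3, 9, 9]
Append remaining from left: [10]. Merged: [2, 3, 3, 9, 9, 10]

Final merged array: [2, 3, 3, 9, 9, 10]
Total comparisons: 5

The merged array is [2, 3, 3, 9, 9, 10], requiring 5 comparisons. The merge step runs in O(n) time where n is the total number of elements.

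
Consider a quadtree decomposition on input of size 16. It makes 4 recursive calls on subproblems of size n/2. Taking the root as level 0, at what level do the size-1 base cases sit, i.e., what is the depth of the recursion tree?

For divide and conquer with division factor 2:

Problem sizes at each level:
Level 0: 16
Level 1: 8
Level 2: 4
Level 3: 2
Level 4: 1

The root is level 0 and the size-1 base case is level 4 (the tree spans levels 0 through 4, i.e. 5 levels counting the root), so the depth is the number of divisions: log_2(16) = 4

The recursion tree depth is log_2(16) = 4. At each level, the problem size is divided by 2, so it takes 4 divisions to reduce to a base case of size 1. The algorithm makes 4 recursive calls at each level.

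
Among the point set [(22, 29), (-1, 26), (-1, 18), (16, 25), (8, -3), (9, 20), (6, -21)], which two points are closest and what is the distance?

Computing all pairwise distances among 7 points:

d((22, 29), (-1, 26)) = 23.1948
d((22, 29), (-1, 18)) = 25.4951
d((22, 29), (16, 25)) = 7.2111 <-- minimum
d((22, 29), (8, -3)) = 34.9285
d((22, 29), (9, 20)) = 15.8114
d((22, 29), (6, -21)) = 52.4976
d((-1, 26), (-1, 18)) = 8.0
d((-1, 26), (16, 25)) = 17.0294
d((-1, 26), (8, -3)) = 30.3645
d((-1, 26), (9, 20)) = 11.6619
d((-1, 26), (6, -21)) = 47.5184
d((-1, 18), (16, 25)) = 18.3848
d((-1, 18), (8, -3)) = 22.8473
d((-1, 18), (9, 20)) = 10.198
d((-1, 18), (6, -21)) = 39.6232
d((16, 25), (8, -3)) = 29.1204
d((16, 25), (9, 20)) = 8.6023
d((16, 25), (6, -21)) = 47.0744
d((8, -3), (9, 20)) = 23.0217
d((8, -3), (6, -21)) = 18.1108
d((9, 20), (6, -21)) = 41.1096

Closest pair: (22, 29) and (16, 25) with distance 7.2111

The closest pair is (22, 29) and (16, 25) with Euclidean distance 7.2111. For 7 points, brute-force pairwise comparison is shown above. For large n, the divide-and-conquer algorithm (sort by x, recurse on halves, check the dividing strip) achieves O(n log n).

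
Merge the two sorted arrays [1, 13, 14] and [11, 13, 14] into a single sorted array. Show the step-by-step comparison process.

Merging process:

Compare 1 vs 11: take 1 from left. Merged: [1]
Compare 13 vs 11: take 11 from right. Merged: [1, 11]
Compare 13 vs 13: take 13 from left. Merged: [1, 11, 13]
Compare 14 vs 13: take 13 from right. Merged: [1, 11, 13, 13]
Compare 14 vs 14: take 14 from left. Merged: [1, 11, 13, 13, 14]
Append remaining from right: [14]. Merged: [1, 11, 13, 13, 14, 14]

Final merged array: [1, 11, 13, 13, 14, 14]
Total comparisons: 5

The merged array is [1, 11, 13, 13, 14, 14], requiring 5 comparisons. The merge step runs in O(n) time where n is the total number of elements.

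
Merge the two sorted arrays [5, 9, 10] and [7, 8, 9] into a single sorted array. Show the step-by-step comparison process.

Merging process:

Compare 5 vs 7: take 5 from left. Merged: [5]
Compare 9 vs 7: take 7 from right. Merged: [5, 7]
Compare 9 vs 8: take 8 from right. Merged: [5, 7, 8]
Compare 9 vs 9: take 9 from left. Merged: [5, 7, 8, 9]
Compare 10 vs 9: take 9 from right. Merged: [5, 7, 8, 9, 9]
Append remaining from left: [10]. Merged: [5, 7, 8, 9, 9, 10]

Final merged array: [5, 7, 8, 9, 9, 10]
Total comparisons: 5

The merged array is [5, 7, 8, 9, 9, 10], requiring 5 comparisons. The merge step runs in O(n) time where n is the total number of elements.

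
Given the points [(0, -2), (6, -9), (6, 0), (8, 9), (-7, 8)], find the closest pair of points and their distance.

Computing all pairwise distances among 5 points:

d((0, -2), (6, -9)) = 9.2195
d((0, -2), (6, 0)) = 6.3246 <-- minimum
d((0, -2), (8, 9)) = 13.6015
d((0, -2), (-7, 8)) = 12.2066
d((6, -9), (6, 0)) = 9.0
d((6, -9), (8, 9)) = 18.1108
d((6, -9), (-7, 8)) = 21.4009
d((6, 0), (8, 9)) = 9.2195
d((6, 0), (-7, 8)) = 15.2643
d((8, 9), (-7, 8)) = 15.0333

Closest pair: (0, -2) and (6, 0) with distance 6.3246

The closest pair is (0, -2) and (6, 0) with Euclidean distance 6.3246. For 5 points, brute-force pairwise comparison is shown above. For large n, the divide-and-conquer algorithm (sort by x, recurse on halves, check the dividing strip) achieves O(n log n).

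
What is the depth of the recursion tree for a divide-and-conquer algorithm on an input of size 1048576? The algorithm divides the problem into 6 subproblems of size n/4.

For divide and conquer with division factor 4:

Problem sizes at each level:
Level 0: 1048576
Level 1: 262144
Level 2: 65536
Level 3: 16384
Level 4: 4096
Level 5: 1024
Level 6: 256
Level 7: 64
Level 8: 16
Level 9: 4
Level 10: 1

The root is level 0 and the size-1 base case is level 10 (the tree spans levels 0 through 10, i.e. 11 levels counting the root), so the depth is the number of divisions: log_4(1048576) = 10

The recursion tree depth is log_4(1048576) = 10. At each level, the problem size is divided by 4, so it takes 10 divisions to reduce to a base case of size 1. The algorithm makes 6 recursive calls at each level.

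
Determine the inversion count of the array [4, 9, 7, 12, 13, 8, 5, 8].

Finding inversions in [4, 9, 7, 12, 13, 8, 5, 8]:

(1, 2): arr[1]=9 > arr[2]=7
(1, 5): arr[1]=9 > arr[5]=8
(1, 6): arr[1]=9 > arr[6]=5
(1, 7): arr[1]=9 > arr[7]=8
(2, 6): arr[2]=7 > arr[6]=5
(3, 5): arr[3]=12 > arr[5]=8
(3, 6): arr[3]=12 > arr[6]=5
(3, 7): arr[3]=12 > arr[7]=8
(4, 5): arr[4]=13 > arr[5]=8
(4, 6): arr[4]=13 > arr[6]=5
(4, 7): arr[4]=13 > arr[7]=8
(5, 6): arr[5]=8 > arr[6]=5

Total inversions: 12

The array has 12 inversion(s): (1,2), (1,5), (1,6), (1,7), (2,6), (3,5), (3,6), (3,7), (4,5), (4,6), (4,7), (5,6). Each pair (i,j) satisfies i < j and arr[i] > arr[j].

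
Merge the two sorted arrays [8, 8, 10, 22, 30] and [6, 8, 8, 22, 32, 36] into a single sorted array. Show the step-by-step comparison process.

Merging process:

Compare 8 vs 6: take 6 from right. Merged: [6]
Compare 8 vs 8: take 8 from left. Merged: [6, 8]
Compare 8 vs 8: take 8 from left. Merged: [6, 8, 8]
Compare 10 vs 8: take 8 from right. Merged: [6, 8, 8, 8]
Compare 10 vs 8: take 8 from right. Merged: [6, 8, 8, 8, 8]
Compare 10 vs 22: take 10 from left. Merged: [6, 8, 8, 8, 8, 10]
Compare 22 vs 22: take 22 from left. Merged: [6, 8, 8, 8, 8, 10, 22]
Compare 30 vs 22: take 22 from right. Merged: [6, 8, 8, 8, 8, 10, 22, 22]
Compare 30 vs 32: take 30 from left. Merged: [6, 8, 8, 8, 8, 10, 22, 22, 30]
Append remaining from right: [32, 36]. Merged: [6, 8, 8, 8, 8, 10, 22, 22, 30, 32, 36]

Final merged array: [6, 8, 8, 8, 8, 10, 22, 22, 30, 32, 36]
Total comparisons: 9

The merged array is [6, 8, 8, 8, 8, 10, 22, 22, 30, 32, 36], requiring 9 comparisons. The merge step runs in O(n) time where n is the total number of elements.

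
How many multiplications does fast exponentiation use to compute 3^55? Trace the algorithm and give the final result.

Computing 3^55 by squaring (build up from 3^1; each line after the first costs one multiplication):

3^1 = 3
3^2 = (3^1)^2 = 3^2 = 9
3^3 = 3 * 3^2 = 3 * 9 = 27
3^6 = (3^3)^2 = 27^2 = 729
3^12 = (3^6)^2 = 729^2 = 531441
3^13 = 3 * 3^12 = 3 * 531441 = 1594323
3^26 = (3^13)^2 = 1594323^2 = 2541865828329
3^27 = 3 * 3^26 = 3 * 2541865828329 = 7625597484987
3^54 = (3^27)^2 = 7625597484987^2 = 58149737003040059690390169
3^55 = 3 * 3^54 = 3 * 58149737003040059690390169 = 174449211009120179071170507

Result: 174449211009120179071170507
Multiplications needed: 9 (9 lines after 3^1)

3^55 = 174449211009120179071170507. Using exponentiation by squaring, this requires 9 multiplications. The key idea: if the exponent is even, square the half-power; if odd, multiply by the base once.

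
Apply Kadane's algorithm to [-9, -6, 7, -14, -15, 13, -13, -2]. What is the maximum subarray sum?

Using Kadane's algorithm on [-9, -6, 7, -14, -15, 13, -13, -2]:

Scanning through the array:
Position 1 (value -6): max_ending_here = -6, max_so_far = -6
Position 2 (value 7): max_ending_here = 7, max_so_far = 7
Position 3 (value -14): max_ending_here = -7, max_so_far = 7
Position 4 (value -15): max_ending_here = -15, max_so_far = 7
Position 5 (value 13): max_ending_here = 13, max_so_far = 13
Position 6 (value -13): max_ending_here = 0, max_so_far = 13
Position 7 (value -2): max_ending_here = -2, max_so_far = 13

Maximum subarray: [13]
Maximum sum: 13

The maximum subarray is [13] with sum 13. This subarray runs from index 5 to index 5.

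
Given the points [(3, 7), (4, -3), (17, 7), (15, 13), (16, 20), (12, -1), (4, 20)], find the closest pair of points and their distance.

Computing all pairwise distances among 7 points:

d((3, 7), (4, -3)) = 10.0499
d((3, 7), (17, 7)) = 14.0
d((3, 7), (15, 13)) = 13.4164
d((3, 7), (16, 20)) = 18.3848
d((3, 7), (12, -1)) = 12.0416
d((3, 7), (4, 20)) = 13.0384
d((4, -3), (17, 7)) = 16.4012
d((4, -3), (15, 13)) = 19.4165
d((4, -3), (16, 20)) = 25.9422
d((4, -3), (12, -1)) = 8.2462
d((4, -3), (4, 20)) = 23.0
d((17, 7), (15, 13)) = 6.3246 <-- minimum
d((17, 7), (16, 20)) = 13.0384
d((17, 7), (12, -1)) = 9.434
d((17, 7), (4, 20)) = 18.3848
d((15, 13), (16, 20)) = 7.0711
d((15, 13), (12, -1)) = 14.3178
d((15, 13), (4, 20)) = 13.0384
d((16, 20), (12, -1)) = 21.3776
d((16, 20), (4, 20)) = 12.0
d((12, -1), (4, 20)) = 22.4722

Closest pair: (17, 7) and (15, 13) with distance 6.3246

The closest pair is (17, 7) and (15, 13) with Euclidean distance 6.3246. For 7 points, brute-force pairwise comparison is shown above. For large n, the divide-and-conquer algorithm (sort by x, recurse on halves, check the dividing strip) achieves O(n log n).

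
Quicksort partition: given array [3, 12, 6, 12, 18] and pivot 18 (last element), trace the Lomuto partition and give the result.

Lomuto partition with pivot = 18:

Initial array: [3, 12, 6, 12, 18]

arr[0]=3 <= 18: swap with position 0, array becomes [3, 12, 6, 12, 18]
arr[1]=12 <= 18: swap with position 1, array becomes [3, 12, 6, 12, 18]
arr[2]=6 <= 18: swap with position 2, array becomes [3, 12, 6, 12, 18]
arr[3]=12 <= 18: swap with position 3, array becomes [3, 12, 6, 12, 18]

Place pivot at position 4: [3, 12, 6, 12, 18]
Pivot position: 4

After partitioning with pivot 18, the array becomes [3, 12, 6, 12, 18]. The pivot is placed at index 4. All elements to the left of the pivot are <= 18, and all elements to the right are > 18.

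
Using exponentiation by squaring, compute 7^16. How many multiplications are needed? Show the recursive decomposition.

Computing 7^16 by squaring (build up from 7^1; each line after the first costs one multiplication):

7^1 = 7
7^2 = (7^1)^2 = 7^2 = 49
7^4 = (7^2)^2 = 49^2 = 2401
7^8 = (7^4)^2 = 2401^2 = 5764801
7^16 = (7^8)^2 = 5764801^2 = 33232930569601

Result: 33232930569601
Multiplications needed: 4 (4 lines after 7^1)

7^16 = 33232930569601. Using exponentiation by squaring, this requires 4 multiplications. The key idea: if the exponent is even, square the half-power; if odd, multiply by the base once.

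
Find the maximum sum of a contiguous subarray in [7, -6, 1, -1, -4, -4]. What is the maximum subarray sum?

Using Kadane's algorithm on [7, -6, 1, -1, -4, -4]:

Scanning through the array:
Position 1 (value -6): max_ending_here = 1, max_so_far = 7
Position 2 (value 1): max_ending_here = 2, max_so_far = 7
Position 3 (value -1): max_ending_here = 1, max_so_far = 7
Position 4 (value -4): max_ending_here = -3, max_so_far = 7
Position 5 (value -4): max_ending_here = -4, max_so_far = 7

Maximum subarray: [7]
Maximum sum: 7

The maximum subarray is [7] with sum 7. This subarray runs from index 0 to index 0.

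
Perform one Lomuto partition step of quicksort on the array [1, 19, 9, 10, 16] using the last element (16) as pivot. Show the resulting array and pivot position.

Lomuto partition with pivot = 16:

Initial array: [1, 19, 9, 10, 16]

arr[0]=1 <= 16: swap with position 0, array becomes [1, 19, 9, 10, 16]
arr[1]=19 > 16: no swap
arr[2]=9 <= 16: swap with position 1, array becomes [1, 9, 19, 10, 16]
arr[3]=10 <= 16: swap with position 2, array becomes [1, 9, 10, 19, 16]

Place pivot at position 3: [1, 9, 10, 16, 19]
Pivot position: 3

After partitioning with pivot 16, the array becomes [1, 9, 10, 16, 19]. The pivot is placed at index 3. All elements to the left of the pivot are <= 16, and all elements to the right are > 16.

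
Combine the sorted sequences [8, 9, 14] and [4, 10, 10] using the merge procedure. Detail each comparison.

Merging process:

Compare 8 vs 4: take 4 from right. Merged: [4]
Compare 8 vs 10: take 8 from left. Merged: [4, 8]
Compare 9 vs 10: take 9 from left. Merged: [4, 8, 9]
Compare 14 vs 10: take 10 from right. Merged: [4, 8, 9, 10]
Compare 14 vs 10: take 10 from right. Merged: [4, 8, 9, 10, 10]
Append remaining from left: [14]. Merged: [4, 8, 9, 10, 10, 14]

Final merged array: [4, 8, 9, 10, 10, 14]
Total comparisons: 5

The merged array is [4, 8, 9, 10, 10, 14], requiring 5 comparisons. The merge step runs in O(n) time where n is the total number of elements.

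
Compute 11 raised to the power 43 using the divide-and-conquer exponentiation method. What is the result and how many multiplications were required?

Computing 11^43 by squaring (build up from 11^1; each line after the first costs one multiplication):

11^1 = 11
11^2 = (11^1)^2 = 11^2 = 121
11^4 = (11^2)^2 = 121^2 = 14641
11^5 = 11 * 11^4 = 11 * 14641 = 161051
11^10 = (11^5)^2 = 161051^2 = 25937424601
11^20 = (11^10)^2 = 25937424601^2 = 672749994932560009201
11^21 = 11 * 11^20 = 11 * 672749994932560009201 = 7400249944258160101211
11^42 = (11^21)^2 = 7400249944258160101211^2 = 54763699237492901685126120802225273763666521
11^43 = 11 * 11^42 = 11 * 54763699237492901685126120802225273763666521 = 602400691612421918536387328824478011400331731

Result: 602400691612421918536387328824478011400331731
Multiplications needed: 8 (8 lines after 11^1)

11^43 = 602400691612421918536387328824478011400331731. Using exponentiation by squaring, this requires 8 multiplications. The key idea: if the exponent is even, square the half-power; if odd, multiply by the base once.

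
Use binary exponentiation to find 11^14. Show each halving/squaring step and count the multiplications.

Computing 11^14 by squaring (build up from 11^1; each line after the first costs one multiplication):

11^1 = 11
11^2 = (11^1)^2 = 11^2 = 121
11^3 = 11 * 11^2 = 11 * 121 = 1331
11^6 = (11^3)^2 = 1331^2 = 1771561
11^7 = 11 * 11^6 = 11 * 1771561 = 19487171
11^14 = (11^7)^2 = 19487171^2 = 379749833583241

Result: 379749833583241
Multiplications needed: 5 (5 lines after 11^1)

11^14 = 379749833583241. Using exponentiation by squaring, this requires 5 multiplications. The key idea: if the exponent is even, square the half-power; if odd, multiply by the base once.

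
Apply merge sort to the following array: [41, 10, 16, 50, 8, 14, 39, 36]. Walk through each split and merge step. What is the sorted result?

Merge sort trace:

Split: [41, 10, 16, 50, 8, 14, 39, 36] -> [41, 10, 16, 50] and [8, 14, 39, 36]
  Split: [41, 10, 16, 50] -> [41, 10] and [16, 50]
    Split: [41, 10] -> [41] and [10]
    Merge: [41] + [10] -> [10, 41]
    Split: [16, 50] -> [16] and [50]
    Merge: [16] + [50] -> [16, 50]
  Merge: [10, 41] + [16, 50] -> [10, 16, 41, 50]
  Split: [8, 14, 39, 36] -> [8, 14] and [39, 36]
    Split: [8, 14] -> [8] and [14]
    Merge: [8] + [14] -> [8, 14]
    Split: [39, 36] -> [39] and [36]
    Merge: [39] + [36] -> [36, 39]
  Merge: [8, 14] + [36, 39] -> [8, 14, 36, 39]
Merge: [10, 16, 41, 50] + [8, 14, 36, 39] -> [8, 10, 14, 16, 36, 39, 41, 50]

Final sorted array: [8, 10, 14, 16, 36, 39, 41, 50]

The merge sort proceeds by recursively splitting the array and merging sorted halves.
After all merges, the sorted array is [8, 10, 14, 16, 36, 39, 41, 50].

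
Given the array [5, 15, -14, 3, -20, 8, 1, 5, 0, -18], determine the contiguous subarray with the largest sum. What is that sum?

Using Kadane's algorithm on [5, 15, -14, 3, -20, 8, 1, 5, 0, -18]:

Scanning through the array:
Position 1 (value 15): max_ending_here = 20, max_so_far = 20
Position 2 (value -14): max_ending_here = 6, max_so_far = 20
Position 3 (value 3): max_ending_here = 9, max_so_far = 20
Position 4 (value -20): max_ending_here = -11, max_so_far = 20
Position 5 (value 8): max_ending_here = 8, max_so_far = 20
Position 6 (value 1): max_ending_here = 9, max_so_far = 20
Position 7 (value 5): max_ending_here = 14, max_so_far = 20
Position 8 (value 0): max_ending_here = 14, max_so_far = 20
Position 9 (value -18): max_ending_here = -4, max_so_far = 20

Maximum subarray: [5, 15]
Maximum sum: 20

The maximum subarray is [5, 15] with sum 20. This subarray runs from index 0 to index 1.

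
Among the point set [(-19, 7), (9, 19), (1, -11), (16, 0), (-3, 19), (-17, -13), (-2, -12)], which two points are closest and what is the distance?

Computing all pairwise distances among 7 points:

d((-19, 7), (9, 19)) = 30.4631
d((-19, 7), (1, -11)) = 26.9072
d((-19, 7), (16, 0)) = 35.6931
d((-19, 7), (-3, 19)) = 20.0
d((-19, 7), (-17, -13)) = 20.0998
d((-19, 7), (-2, -12)) = 25.4951
d((9, 19), (1, -11)) = 31.0483
d((9, 19), (16, 0)) = 20.2485
d((9, 19), (-3, 19)) = 12.0
d((9, 19), (-17, -13)) = 41.2311
d((9, 19), (-2, -12)) = 32.8938
d((1, -11), (16, 0)) = 18.6011
d((1, -11), (-3, 19)) = 30.2655
d((1, -11), (-17, -13)) = 18.1108
d((1, -11), (-2, -12)) = 3.1623 <-- minimum
d((16, 0), (-3, 19)) = 26.8701
d((16, 0), (-17, -13)) = 35.4683
d((16, 0), (-2, -12)) = 21.6333
d((-3, 19), (-17, -13)) = 34.9285
d((-3, 19), (-2, -12)) = 31.0161
d((-17, -13), (-2, -12)) = 15.0333

Closest pair: (1, -11) and (-2, -12) with distance 3.1623

The closest pair is (1, -11) and (-2, -12) with Euclidean distance 3.1623. For 7 points, brute-force pairwise comparison is shown above. For large n, the divide-and-conquer algorithm (sort by x, recurse on halves, check the dividing strip) achieves O(n log n).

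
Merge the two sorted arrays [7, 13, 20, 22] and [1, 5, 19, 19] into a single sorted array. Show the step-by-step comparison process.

Merging process:

Compare 7 vs 1: take 1 from right. Merged: [1]
Compare 7 vs 5: take 5 from right. Merged: [1, 5]
Compare 7 vs 19: take 7 from left. Merged: [1, 5, 7]
Compare 13 vs 19: take 13 from left. Merged: [1, 5, 7, 13]
Compare 20 vs 19: take 19 from right. Merged: [1, 5, 7, 13, 19]
Compare 20 vs 19: take 19 from right. Merged: [1, 5, 7, 13, 19, 19]
Append remaining from left: [20, 22]. Merged: [1, 5, 7, 13, 19, 19, 20, 22]

Final merged array: [1, 5, 7, 13, 19, 19, 20, 22]
Total comparisons: 6

The merged array is [1, 5, 7, 13, 19, 19, 20, 22], requiring 6 comparisons. The merge step runs in O(n) time where n is the total number of elements.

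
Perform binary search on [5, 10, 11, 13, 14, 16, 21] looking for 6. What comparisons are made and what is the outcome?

Binary search for 6 in [5, 10, 11, 13, 14, 16, 21]:

lo=0, hi=6, mid=3, arr[mid]=13 -> 13 > 6, search left half
lo=0, hi=2, mid=1, arr[mid]=10 -> 10 > 6, search left half
lo=0, hi=0, mid=0, arr[mid]=5 -> 5 < 6, search right half
lo=1 > hi=0, target 6 not found

Binary search determines that 6 is not in the array after 3 comparisons. The search space was exhausted without finding the target.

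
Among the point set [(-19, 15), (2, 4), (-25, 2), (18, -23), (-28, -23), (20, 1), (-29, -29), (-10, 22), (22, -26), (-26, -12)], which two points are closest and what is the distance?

Computing all pairwise distances among 10 points:

d((-19, 15), (2, 4)) = 23.7065
d((-19, 15), (-25, 2)) = 14.3178
d((-19, 15), (18, -23)) = 53.0377
d((-19, 15), (-28, -23)) = 39.0512
d((-19, 15), (20, 1)) = 41.4367
d((-19, 15), (-29, -29)) = 45.1221
d((-19, 15), (-10, 22)) = 11.4018
d((-19, 15), (22, -26)) = 57.9828
d((-19, 15), (-26, -12)) = 27.8927
d((2, 4), (-25, 2)) = 27.074
d((2, 4), (18, -23)) = 31.3847
d((2, 4), (-28, -23)) = 40.3609
d((2, 4), (20, 1)) = 18.2483
d((2, 4), (-29, -29)) = 45.2769
d((2, 4), (-10, 22)) = 21.6333
d((2, 4), (22, -26)) = 36.0555
d((2, 4), (-26, -12)) = 32.249
d((-25, 2), (18, -23)) = 49.7393
d((-25, 2), (-28, -23)) = 25.1794
d((-25, 2), (20, 1)) = 45.0111
d((-25, 2), (-29, -29)) = 31.257
d((-25, 2), (-10, 22)) = 25.0
d((-25, 2), (22, -26)) = 54.7083
d((-25, 2), (-26, -12)) = 14.0357
d((18, -23), (-28, -23)) = 46.0
d((18, -23), (20, 1)) = 24.0832
d((18, -23), (-29, -29)) = 47.3814
d((18, -23), (-10, 22)) = 53.0
d((18, -23), (22, -26)) = 5.0 <-- minimum
d((18, -23), (-26, -12)) = 45.3542
d((-28, -23), (20, 1)) = 53.6656
d((-28, -23), (-29, -29)) = 6.0828
d((-28, -23), (-10, 22)) = 48.4665
d((-28, -23), (22, -26)) = 50.0899
d((-28, -23), (-26, -12)) = 11.1803
d((20, 1), (-29, -29)) = 57.4543
d((20, 1), (-10, 22)) = 36.6197
d((20, 1), (22, -26)) = 27.074
d((20, 1), (-26, -12)) = 47.8017
d((-29, -29), (-10, 22)) = 54.4243
d((-29, -29), (22, -26)) = 51.0882
d((-29, -29), (-26, -12)) = 17.2627
d((-10, 22), (22, -26)) = 57.6888
d((-10, 22), (-26, -12)) = 37.5766
d((22, -26), (-26, -12)) = 50.0

Closest pair: (18, -23) and (22, -26) with distance 5.0

The closest pair is (18, -23) and (22, -26) with Euclidean distance 5.0. For 10 points, brute-force pairwise comparison is shown above. For large n, the divide-and-conquer algorithm (sort by x, recurse on halves, check the dividing strip) achieves O(n log n).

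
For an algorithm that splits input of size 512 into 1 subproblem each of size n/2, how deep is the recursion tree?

For divide and conquer with division factor 2:

Problem sizes at each level:
Level 0: 512
Level 1: 256
Level 2: 128
Level 3: 64
Level 4: 32
Level 5: 16
Level 6: 8
Level 7: 4
Level 8: 2
Level 9: 1

The root is level 0 and the size-1 base case is level 9 (the tree spans levels 0 through 9, i.e. 10 levels counting the root), so the depth is the number of divisions: log_2(512) = 9

The recursion tree depth is log_2(512) = 9. At each level, the problem size is divided by 2, so it takes 9 divisions to reduce to a base case of size 1. The algorithm makes 1 recursive call at each level.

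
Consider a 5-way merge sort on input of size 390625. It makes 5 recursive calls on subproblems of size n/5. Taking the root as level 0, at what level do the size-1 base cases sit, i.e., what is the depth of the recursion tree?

For divide and conquer with division factor 5:

Problem sizes at each level:
Level 0: 390625
Level 1: 78125
Level 2: 15625
Level 3: 3125
Level 4: 625
Level 5: 125
Level 6: 25
Level 7: 5
Level 8: 1

The root is level 0 and the size-1 base case is level 8 (the tree spans levels 0 through 8, i.e. 9 levels counting the root), so the depth is the number of divisions: log_5(390625) = 8

The recursion tree depth is log_5(390625) = 8. At each level, the problem size is divided by 5, so it takes 8 divisions to reduce to a base case of size 1. The algorithm makes 5 recursive calls at each level.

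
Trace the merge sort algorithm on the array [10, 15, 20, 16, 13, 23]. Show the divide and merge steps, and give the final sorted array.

Merge sort trace:

Split: [10, 15, 20, 16, 13, 23] -> [10, 15, 20] and [16, 13, 23]
  Split: [10, 15, 20] -> [10] and [15, 20]
    Split: [15, 20] -> [15] and [20]
    Merge: [15] + [20] -> [15, 20]
  Merge: [10] + [15, 20] -> [10, 15, 20]
  Split: [16, 13, 23] -> [16] and [13, 23]
    Split: [13, 23] -> [13] and [23]
    Merge: [13] + [23] -> [13, 23]
  Merge: [16] + [13, 23] -> [13, 16, 23]
Merge: [10, 15, 20] + [13, 16, 23] -> [10, 13, 15, 16, 20, 23]

Final sorted array: [10, 13, 15, 16, 20, 23]

The merge sort proceeds by recursively splitting the array and merging sorted halves.
After all merges, the sorted array is [10, 13, 15, 16, 20, 23].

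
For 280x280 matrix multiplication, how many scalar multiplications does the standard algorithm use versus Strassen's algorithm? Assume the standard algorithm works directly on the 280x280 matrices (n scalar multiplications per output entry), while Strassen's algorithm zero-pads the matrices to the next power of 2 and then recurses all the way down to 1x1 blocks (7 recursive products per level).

Matrix multiplication for 280x280 matrices:

Strassen's algorithm requires power-of-2 dimensions. Pad 280x280 to 512x512 (next power of 2).

Standard algorithm: 280^3 = 21952000 multiplications
Strassen's algorithm: 7^(log2(512)) = 7^9 = 40353607 multiplications
Difference: 21952000 - 40353607 = -18401607 (Strassen uses MORE here due to padding overhead — for small or just-over-power-of-2 n, padding can outweigh the per-level savings)

Standard: 21952000 multiplications (280^3). Strassen: 40353607 multiplications (7^9, after padding to 512x512). Strassen reduces 8 recursive multiplications to 7 at each level.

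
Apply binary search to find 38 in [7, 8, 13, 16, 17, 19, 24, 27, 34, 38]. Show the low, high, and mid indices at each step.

Binary search for 38 in [7, 8, 13, 16, 17, 19, 24, 27, 34, 38]:

lo=0, hi=9, mid=4, arr[mid]=17 -> 17 < 38, search right half
lo=5, hi=9, mid=7, arr[mid]=27 -> 27 < 38, search right half
lo=8, hi=9, mid=8, arr[mid]=34 -> 34 < 38, search right half
lo=9, hi=9, mid=9, arr[mid]=38 -> Found target at index 9!

Binary search finds 38 at index 9 after 4 comparisons. The search repeatedly halves the search space by comparing with the middle element.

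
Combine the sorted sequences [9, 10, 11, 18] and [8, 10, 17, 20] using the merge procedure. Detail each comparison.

Merging process:

Compare 9 vs 8: take 8 from right. Merged: [8]
Compare 9 vs 10: take 9 from left. Merged: [8, 9]
Compare 10 vs 10: take 10 from left. Merged: [8, 9, 10]
Compare 11 vs 10: take 10 from right. Merged: [8, 9, 10, 10]
Compare 11 vs 17: take 11 from left. Merged: [8, 9, 10, 10, 11]
Compare 18 vs 17: take 17 from right. Merged: [8, 9, 10, 10, 11, 17]
Compare 18 vs 20: take 18 from left. Merged: [8, 9, 10, 10, 11, 17, 18]
Append remaining from right: [20]. Merged: [8, 9, 10, 10, 11, 17, 18, 20]

Final merged array: [8, 9, 10, 10, 11, 17, 18, 20]
Total comparisons: 7

The merged array is [8, 9, 10, 10, 11, 17, 18, 20], requiring 7 comparisons. The merge step runs in O(n) time where n is the total number of elements.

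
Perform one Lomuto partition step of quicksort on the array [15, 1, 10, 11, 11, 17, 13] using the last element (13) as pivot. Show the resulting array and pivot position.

Lomuto partition with pivot = 13:

Initial array: [15, 1, 10, 11, 11, 17, 13]

arr[0]=15 > 13: no swap
arr[1]=1 <= 13: swap with position 0, array becomes [1, 15, 10, 11, 11, 17, 13]
arr[2]=10 <= 13: swap with position 1, array becomes [1, 10, 15, 11, 11, 17, 13]
arr[3]=11 <= 13: swap with position 2, array becomes [1, 10, 11, 15, 11, 17, 13]
arr[4]=11 <= 13: swap with position 3, array becomes [1, 10, 11, 11, 15, 17, 13]
arr[5]=17 > 13: no swap

Place pivot at position 4: [1, 10, 11, 11, 13, 17, 15]
Pivot position: 4

After partitioning with pivot 13, the array becomes [1, 10, 11, 11, 13, 17, 15]. The pivot is placed at index 4. All elements to the left of the pivot are <= 13, and all elements to the right are > 13.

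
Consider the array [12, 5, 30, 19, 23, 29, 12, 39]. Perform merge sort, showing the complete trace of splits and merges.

Merge sort trace:

Split: [12, 5, 30, 19, 23, 29, 12, 39] -> [12, 5, 30, 19] and [23, 29, 12, 39]
  Split: [12, 5, 30, 19] -> [12, 5] and [30, 19]
    Split: [12, 5] -> [12] and [5]
    Merge: [12] + [5] -> [5, 12]
    Split: [30, 19] -> [30] and [19]
    Merge: [30] + [19] -> [19, 30]
  Merge: [5, 12] + [19, 30] -> [5, 12, 19, 30]
  Split: [23, 29, 12, 39] -> [23, 29] and [12, 39]
    Split: [23, 29] -> [23] and [29]
    Merge: [23] + [29] -> [23, 29]
    Split: [12, 39] -> [12] and [39]
    Merge: [12] + [39] -> [12, 39]
  Merge: [23, 29] + [12, 39] -> [12, 23, 29, 39]
Merge: [5, 12, 19, 30] + [12, 23, 29, 39] -> [5, 12, 12, 19, 23, 29, 30, 39]

Final sorted array: [5, 12, 12, 19, 23, 29, 30, 39]

The merge sort proceeds by recursively splitting the array and merging sorted halves.
After all merges, the sorted array is [5, 12, 12, 19, 23, 29, 30, 39].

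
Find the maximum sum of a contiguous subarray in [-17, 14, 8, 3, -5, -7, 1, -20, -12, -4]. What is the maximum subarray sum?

Using Kadane's algorithm on [-17, 14, 8, 3, -5, -7, 1, -20, -12, -4]:

Scanning through the array:
Position 1 (value 14): max_ending_here = 14, max_so_far = 14
Position 2 (value 8): max_ending_here = 22, max_so_far = 22
Position 3 (value 3): max_ending_here = 25, max_so_far = 25
Position 4 (value -5): max_ending_here = 20, max_so_far = 25
Position 5 (value -7): max_ending_here = 13, max_so_far = 25
Position 6 (value 1): max_ending_here = 14, max_so_far = 25
Position 7 (value -20): max_ending_here = -6, max_so_far = 25
Position 8 (value -12): max_ending_here = -12, max_so_far = 25
Position 9 (value -4): max_ending_here = -4, max_so_far = 25

Maximum subarray: [14, 8, 3]
Maximum sum: 25

The maximum subarray is [14, 8, 3] with sum 25. This subarray runs from index 1 to index 3.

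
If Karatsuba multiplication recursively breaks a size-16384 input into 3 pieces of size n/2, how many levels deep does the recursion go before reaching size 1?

For divide and conquer with division factor 2:

Problem sizes at each level:
Level 0: 16384
Level 1: 8192
Level 2: 4096
Level 3: 2048
Level 4: 1024
Level 5: 512
Level 6: 256
Level 7: 128
Level 8: 64
Level 9: 32
Level 10: 16
Level 11: 8
Level 12: 4
Level 13: 2
Level 14: 1

The root is level 0 and the size-1 base case is level 14 (the tree spans levels 0 through 14, i.e. 15 levels counting the root), so the depth is the number of divisions: log_2(16384) = 14

The recursion tree depth is log_2(16384) = 14. At each level, the problem size is divided by 2, so it takes 14 divisions to reduce to a base case of size 1. The algorithm makes 3 recursive calls at each level.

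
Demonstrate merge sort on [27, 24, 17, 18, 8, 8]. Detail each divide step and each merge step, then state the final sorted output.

Merge sort trace:

Split: [27, 24, 17, 18, 8, 8] -> [27, 24, 17] and [18, 8, 8]
  Split: [27, 24, 17] -> [27] and [24, 17]
    Split: [24, 17] -> [24] and [17]
    Merge: [24] + [17] -> [17, 24]
  Merge: [27] + [17, 24] -> [17, 24, 27]
  Split: [18, 8, 8] -> [18] and [8, 8]
    Split: [8, 8] -> [8] and [8]
    Merge: [8] + [8] -> [8, 8]
  Merge: [18] + [8, 8] -> [8, 8, 18]
Merge: [17, 24, 27] + [8, 8, 18] -> [8, 8, 17, 18, 24, 27]

Final sorted array: [8, 8, 17, 18, 24, 27]

The merge sort proceeds by recursively splitting the array and merging sorted halves.
After all merges, the sorted array is [8, 8, 17, 18, 24, 27].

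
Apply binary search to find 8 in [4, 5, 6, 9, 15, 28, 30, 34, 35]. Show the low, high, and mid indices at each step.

Binary search for 8 in [4, 5, 6, 9, 15, 28, 30, 34, 35]:

lo=0, hi=8, mid=4, arr[mid]=15 -> 15 > 8, search left half
lo=0, hi=3, mid=1, arr[mid]=5 -> 5 < 8, search right half
lo=2, hi=3, mid=2, arr[mid]=6 -> 6 < 8, search right half
lo=3, hi=3, mid=3, arr[mid]=9 -> 9 > 8, search left half
lo=3 > hi=2, target 8 not found

Binary search determines that 8 is not in the array after 4 comparisons. The search space was exhausted without finding the target.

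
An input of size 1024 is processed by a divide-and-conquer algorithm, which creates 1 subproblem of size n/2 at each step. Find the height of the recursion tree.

For divide and conquer with division factor 2:

Problem sizes at each level:
Level 0: 1024
Level 1: 512
Level 2: 256
Level 3: 128
Level 4: 64
Level 5: 32
Level 6: 16
Level 7: 8
Level 8: 4
Level 9: 2
Level 10: 1

The root is level 0 and the size-1 base case is level 10 (the tree spans levels 0 through 10, i.e. 11 levels counting the root), so the depth is the number of divisions: log_2(1024) = 10

The recursion tree depth is log_2(1024) = 10. At each level, the problem size is divided by 2, so it takes 10 divisions to reduce to a base case of size 1. The algorithm makes 1 recursive call at each level.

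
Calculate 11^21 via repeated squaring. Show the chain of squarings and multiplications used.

Computing 11^21 by squaring (build up from 11^1; each line after the first costs one multiplication):

11^1 = 11
11^2 = (11^1)^2 = 11^2 = 121
11^4 = (11^2)^2 = 121^2 = 14641
11^5 = 11 * 11^4 = 11 * 14641 = 161051
11^10 = (11^5)^2 = 161051^2 = 25937424601
11^20 = (11^10)^2 = 25937424601^2 = 672749994932560009201
11^21 = 11 * 11^20 = 11 * 672749994932560009201 = 7400249944258160101211

Result: 7400249944258160101211
Multiplications needed: 6 (6 lines after 11^1)

11^21 = 7400249944258160101211. Using exponentiation by squaring, this requires 6 multiplications. The key idea: if the exponent is even, square the half-power; if odd, multiply by the base once.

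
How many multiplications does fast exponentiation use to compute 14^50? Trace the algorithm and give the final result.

Computing 14^50 by squaring (build up from 14^1; each line after the first costs one multiplication):

14^1 = 14
14^2 = (14^1)^2 = 14^2 = 196
14^3 = 14 * 14^2 = 14 * 196 = 2744
14^6 = (14^3)^2 = 2744^2 = 7529536
14^12 = (14^6)^2 = 7529536^2 = 56693912375296
14^24 = (14^12)^2 = 56693912375296^2 = 3214199700417740936751087616
14^25 = 14 * 14^24 = 14 * 3214199700417740936751087616 = 44998795805848373114515226624
14^50 = (14^25)^2 = 44998795805848373114515226624^2 = 2024891623976437135118764865774783290467102632746078437376

Result: 2024891623976437135118764865774783290467102632746078437376
Multiplications needed: 7 (7 lines after 14^1)

14^50 = 2024891623976437135118764865774783290467102632746078437376. Using exponentiation by squaring, this requires 7 multiplications. The key idea: if the exponent is even, square the half-power; if odd, multiply by the base once.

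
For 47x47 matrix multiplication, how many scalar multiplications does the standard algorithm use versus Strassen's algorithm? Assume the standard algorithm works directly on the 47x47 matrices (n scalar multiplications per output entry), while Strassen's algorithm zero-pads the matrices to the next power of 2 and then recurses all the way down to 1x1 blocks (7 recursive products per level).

Matrix multiplication for 47x47 matrices:

Strassen's algorithm requires power-of-2 dimensions. Pad 47x47 to 64x64 (next power of 2).

Standard algorithm: 47^3 = 103823 multiplications
Strassen's algorithm: 7^(log2(64)) = 7^6 = 117649 multiplications
Difference: 103823 - 117649 = -13826 (Strassen uses MORE here due to padding overhead — for small or just-over-power-of-2 n, padding can outweigh the per-level savings)

Standard: 103823 multiplications (47^3). Strassen: 117649 multiplications (7^6, after padding to 64x64). Strassen reduces 8 recursive multiplications to 7 at each level.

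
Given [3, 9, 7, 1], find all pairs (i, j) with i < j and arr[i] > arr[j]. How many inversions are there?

Finding inversions in [3, 9, 7, 1]:

(0, 3): arr[0]=3 > arr[3]=1
(1, 2): arr[1]=9 > arr[2]=7
(1, 3): arr[1]=9 > arr[3]=1
(2, 3): arr[2]=7 > arr[3]=1

Total inversions: 4

The array has 4 inversion(s): (0,3), (1,2), (1,3), (2,3). Each pair (i,j) satisfies i < j and arr[i] > arr[j].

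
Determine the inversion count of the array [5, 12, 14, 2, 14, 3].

Finding inversions in [5, 12, 14, 2, 14, 3]:

(0, 3): arr[0]=5 > arr[3]=2
(0, 5): arr[0]=5 > arr[5]=3
(1, 3): arr[1]=12 > arr[3]=2
(1, 5): arr[1]=12 > arr[5]=3
(2, 3): arr[2]=14 > arr[3]=2
(2, 5): arr[2]=14 > arr[5]=3
(4, 5): arr[4]=14 > arr[5]=3

Total inversions: 7

The array has 7 inversion(s): (0,3), (0,5), (1,3), (1,5), (2,3), (2,5), (4,5). Each pair (i,j) satisfies i < j and arr[i] > arr[j].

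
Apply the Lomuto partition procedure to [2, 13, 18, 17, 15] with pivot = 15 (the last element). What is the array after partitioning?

Lomuto partition with pivot = 15:

Initial array: [2, 13, 18, 17, 15]

arr[0]=2 <= 15: swap with position 0, array becomes [2, 13, 18, 17, 15]
arr[1]=13 <= 15: swap with position 1, array becomes [2, 13, 18, 17, 15]
arr[2]=18 > 15: no swap
arr[3]=17 > 15: no swap

Place pivot at position 2: [2, 13, 15, 17, 18]
Pivot position: 2

After partitioning with pivot 15, the array becomes [2, 13, 15, 17, 18]. The pivot is placed at index 2. All elements to the left of the pivot are <= 15, and all elements to the right are > 15.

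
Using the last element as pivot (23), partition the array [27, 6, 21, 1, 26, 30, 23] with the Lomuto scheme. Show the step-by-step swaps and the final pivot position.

Lomuto partition with pivot = 23:

Initial array: [27, 6, 21, 1, 26, 30, 23]

arr[0]=27 > 23: no swap
arr[1]=6 <= 23: swap with position 0, array becomes [6, 27, 21, 1, 26, 30, 23]
arr[2]=21 <= 23: swap with position 1, array becomes [6, 21, 27, 1, 26, 30, 23]
arr[3]=1 <= 23: swap with position 2, array becomes [6, 21, 1, 27, 26, 30, 23]
arr[4]=26 > 23: no swap
arr[5]=30 > 23: no swap

Place pivot at position 3: [6, 21, 1, 23, 26, 30, 27]
Pivot position: 3

After partitioning with pivot 23, the array becomes [6, 21, 1, 23, 26, 30, 27]. The pivot is placed at index 3. All elements to the left of the pivot are <= 23, and all elements to the right are > 23.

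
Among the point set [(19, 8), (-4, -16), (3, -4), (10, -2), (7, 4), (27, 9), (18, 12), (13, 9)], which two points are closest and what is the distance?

Computing all pairwise distances among 8 points:

d((19, 8), (-4, -16)) = 33.2415
d((19, 8), (3, -4)) = 20.0
d((19, 8), (10, -2)) = 13.4536
d((19, 8), (7, 4)) = 12.6491
d((19, 8), (27, 9)) = 8.0623
d((19, 8), (18, 12)) = 4.1231 <-- minimum
d((19, 8), (13, 9)) = 6.0828
d((-4, -16), (3, -4)) = 13.8924
d((-4, -16), (10, -2)) = 19.799
d((-4, -16), (7, 4)) = 22.8254
d((-4, -16), (27, 9)) = 39.8246
d((-4, -16), (18, 12)) = 35.609
d((-4, -16), (13, 9)) = 30.2324
d((3, -4), (10, -2)) = 7.2801
d((3, -4), (7, 4)) = 8.9443
d((3, -4), (27, 9)) = 27.2947
d((3, -4), (18, 12)) = 21.9317
d((3, -4), (13, 9)) = 16.4012
d((10, -2), (7, 4)) = 6.7082
d((10, -2), (27, 9)) = 20.2485
d((10, -2), (18, 12)) = 16.1245
d((10, -2), (13, 9)) = 11.4018
d((7, 4), (27, 9)) = 20.6155
d((7, 4), (18, 12)) = 13.6015
d((7, 4), (13, 9)) = 7.8102
d((27, 9), (18, 12)) = 9.4868
d((27, 9), (13, 9)) = 14.0
d((18, 12), (13, 9)) = 5.831

Closest pair: (19, 8) and (18, 12) with distance 4.1231

The closest pair is (19, 8) and (18, 12) with Euclidean distance 4.1231. For 8 points, brute-force pairwise comparison is shown above. For large n, the divide-and-conquer algorithm (sort by x, recurse on halves, check the dividing strip) achieves O(n log n).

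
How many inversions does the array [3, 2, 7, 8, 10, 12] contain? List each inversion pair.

Finding inversions in [3, 2, 7, 8, 10, 12]:

(0, 1): arr[0]=3 > arr[1]=2

Total inversions: 1

The array has 1 inversion(s): (0,1). Each pair (i,j) satisfies i < j and arr[i] > arr[j].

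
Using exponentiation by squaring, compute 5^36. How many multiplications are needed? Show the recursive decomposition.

Computing 5^36 by squaring (build up from 5^1; each line after the first costs one multiplication):

5^1 = 5
5^2 = (5^1)^2 = 5^2 = 25
5^4 = (5^2)^2 = 25^2 = 625
5^8 = (5^4)^2 = 625^2 = 390625
5^9 = 5 * 5^8 = 5 * 390625 = 1953125
5^18 = (5^9)^2 = 1953125^2 = 3814697265625
5^36 = (5^18)^2 = 3814697265625^2 = 14551915228366851806640625

Result: 14551915228366851806640625
Multiplications needed: 6 (6 lines after 5^1)

5^36 = 14551915228366851806640625. Using exponentiation by squaring, this requires 6 multiplications. The key idea: if the exponent is even, square the half-power; if odd, multiply by the base once.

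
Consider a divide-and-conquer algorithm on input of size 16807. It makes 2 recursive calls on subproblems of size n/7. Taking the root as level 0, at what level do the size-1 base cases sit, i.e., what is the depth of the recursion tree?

For divide and conquer with division factor 7:

Problem sizes at each level:
Level 0: 16807
Level 1: 2401
Level 2: 343
Level 3: 49
Level 4: 7
Level 5: 1

The root is level 0 and the size-1 base case is level 5 (the tree spans levels 0 through 5, i.e. 6 levels counting the root), so the depth is the number of divisions: log_7(16807) = 5

The recursion tree depth is log_7(16807) = 5. At each level, the problem size is divided by 7, so it takes 5 divisions to reduce to a base case of size 1. The algorithm makes 2 recursive calls at each level.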